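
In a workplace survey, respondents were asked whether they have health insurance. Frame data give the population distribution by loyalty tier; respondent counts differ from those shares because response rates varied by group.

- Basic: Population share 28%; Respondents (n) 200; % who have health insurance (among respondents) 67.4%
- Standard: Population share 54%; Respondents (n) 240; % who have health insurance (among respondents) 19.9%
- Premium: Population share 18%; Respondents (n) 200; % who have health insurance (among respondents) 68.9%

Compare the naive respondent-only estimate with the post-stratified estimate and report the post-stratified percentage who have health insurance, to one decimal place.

Naive respondent-only estimate (weights = respondent counts):
  (200/640)×67.4 + (240/640)×19.9 + (200/640)×68.9 = 50.0563%
Reweighting by population loyalty tier shares:
  0.28×67.4 + 0.54×19.9 + 0.18×68.9 = 42.02%

42.0%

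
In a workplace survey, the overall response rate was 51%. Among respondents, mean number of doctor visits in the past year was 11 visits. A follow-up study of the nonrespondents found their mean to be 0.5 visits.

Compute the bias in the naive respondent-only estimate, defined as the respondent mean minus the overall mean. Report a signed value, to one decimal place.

Nonresponse fraction = 1 − 0.51 = 0.49.
Bias = (nonresponse fraction) × (respondent mean − nonrespondent mean)
     = 0.49 × (11 − 0.5) = 0.49 × 10.5 = 5.145.

+5.1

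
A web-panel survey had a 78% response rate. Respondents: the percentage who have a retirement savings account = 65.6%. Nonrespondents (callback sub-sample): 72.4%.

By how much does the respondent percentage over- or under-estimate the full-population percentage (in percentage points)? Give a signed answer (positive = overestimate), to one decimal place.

-1.5 percentage points

Nonresponse fraction = 1 − 0.78 = 0.22.
Bias = (nonresponse fraction) × (respondent percentage − nonrespondent percentage)
     = 0.22 × (65.6 − 72.4) = 0.22 × -6.8 = -1.496.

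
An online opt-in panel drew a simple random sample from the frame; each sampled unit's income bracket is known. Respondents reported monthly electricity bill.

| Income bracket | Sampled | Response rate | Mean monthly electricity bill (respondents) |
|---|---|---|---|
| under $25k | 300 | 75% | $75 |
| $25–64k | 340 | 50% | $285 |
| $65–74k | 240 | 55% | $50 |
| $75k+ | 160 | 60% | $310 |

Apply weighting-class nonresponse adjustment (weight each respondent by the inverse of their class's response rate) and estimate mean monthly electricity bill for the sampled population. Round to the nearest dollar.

$174

Inverse-response-rate weighting restores each class to its sampled count, so class totals weight by n_sampled:
  under $25k: 300 × 75 = 22,500
  $25–64k: 340 × 285 = 96,900
  $65–74k: 240 × 50 = 12,000
  $75k+: 160 × 310 = 49,600
Adjusted estimate = 181,000 / 1,040 = 174.038 → $174.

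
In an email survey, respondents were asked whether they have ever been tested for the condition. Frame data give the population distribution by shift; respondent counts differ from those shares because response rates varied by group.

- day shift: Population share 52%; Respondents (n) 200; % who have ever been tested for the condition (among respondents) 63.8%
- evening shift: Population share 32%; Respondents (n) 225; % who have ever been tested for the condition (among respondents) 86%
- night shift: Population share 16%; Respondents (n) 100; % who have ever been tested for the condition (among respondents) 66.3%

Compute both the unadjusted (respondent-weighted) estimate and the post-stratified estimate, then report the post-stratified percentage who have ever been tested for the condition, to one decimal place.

Naive respondent-only estimate (weights = respondent counts):
  (200/525)×63.8 + (225/525)×86 + (100/525)×66.3 = 73.7905%
Reweighting by population shift shares:
  0.52×63.8 + 0.32×86 + 0.16×66.3 = 71.304%

71.3%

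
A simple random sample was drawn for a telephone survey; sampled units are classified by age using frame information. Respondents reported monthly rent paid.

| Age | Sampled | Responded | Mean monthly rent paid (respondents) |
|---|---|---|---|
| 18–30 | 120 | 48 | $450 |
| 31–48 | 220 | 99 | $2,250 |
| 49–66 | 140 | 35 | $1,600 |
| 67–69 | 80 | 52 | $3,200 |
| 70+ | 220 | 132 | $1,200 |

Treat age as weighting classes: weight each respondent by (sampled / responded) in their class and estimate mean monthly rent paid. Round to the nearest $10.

Class response rates: 18–30 48/120 = 40%, 31–48 99/220 = 45%, 49–66 35/140 = 25%, 67–69 52/80 = 65%, 70+ 132/220 = 60%.
Weighting each respondent by the inverse class response rate inflates each class back to its sampled size, so the class weight is n_sampled:
  18–30: 120 × 450 = 54,000
  31–48: 220 × 2250 = 495,000
  49–66: 140 × 1600 = 224,000
  67–69: 80 × 3200 = 256,000
  70+: 220 × 1200 = 264,000
Adjusted estimate = 1,293,000 / 780 = 1657.69 → $1,660.

$1,660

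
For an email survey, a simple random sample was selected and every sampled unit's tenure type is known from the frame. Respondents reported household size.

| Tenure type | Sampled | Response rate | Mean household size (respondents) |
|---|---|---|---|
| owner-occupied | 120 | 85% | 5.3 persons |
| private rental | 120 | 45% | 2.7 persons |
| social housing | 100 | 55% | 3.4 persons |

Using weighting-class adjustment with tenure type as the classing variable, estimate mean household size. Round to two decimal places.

Weighting each respondent by the inverse class response rate inflates each class back to its sampled size, so the class weight is n_sampled:
  owner-occupied: 120 × 5.3 = 636
  private rental: 120 × 2.7 = 324
  social housing: 100 × 3.4 = 340
Adjusted estimate = 1300 / 340 = 3.82353 → 3.82.

3.82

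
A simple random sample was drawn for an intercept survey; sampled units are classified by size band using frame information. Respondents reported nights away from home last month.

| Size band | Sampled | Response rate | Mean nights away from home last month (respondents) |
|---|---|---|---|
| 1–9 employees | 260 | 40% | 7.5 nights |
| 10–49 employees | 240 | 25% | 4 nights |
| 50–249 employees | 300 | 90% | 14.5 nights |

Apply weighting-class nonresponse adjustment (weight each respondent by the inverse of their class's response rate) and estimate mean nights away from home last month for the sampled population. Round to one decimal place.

9.1

Each respondent's weight = sampled/responded in their class; summing within a class gives n_sampled, so:
  1–9 employees: 260 × 7.5 = 1950
  10–49 employees: 240 × 4 = 960
  50–249 employees: 300 × 14.5 = 4350
Adjusted estimate = 7260 / 800 = 9.075 → 9.1.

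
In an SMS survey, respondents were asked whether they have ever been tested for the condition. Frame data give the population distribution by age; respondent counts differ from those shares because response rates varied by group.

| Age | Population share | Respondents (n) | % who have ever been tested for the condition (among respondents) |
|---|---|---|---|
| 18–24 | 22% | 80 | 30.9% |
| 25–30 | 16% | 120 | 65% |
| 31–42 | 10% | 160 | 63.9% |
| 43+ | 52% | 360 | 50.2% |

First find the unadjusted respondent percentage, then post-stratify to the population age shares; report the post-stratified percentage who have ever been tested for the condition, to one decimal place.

Naive respondent-only estimate (weights = respondent counts):
  (80/720)×30.9 + (120/720)×65 + (160/720)×63.9 + (360/720)×50.2 = 53.5667%
Post-stratified estimate weights by population shares:
  0.22×30.9 + 0.16×65 + 0.1×63.9 + 0.52×50.2 = 49.692%

49.7%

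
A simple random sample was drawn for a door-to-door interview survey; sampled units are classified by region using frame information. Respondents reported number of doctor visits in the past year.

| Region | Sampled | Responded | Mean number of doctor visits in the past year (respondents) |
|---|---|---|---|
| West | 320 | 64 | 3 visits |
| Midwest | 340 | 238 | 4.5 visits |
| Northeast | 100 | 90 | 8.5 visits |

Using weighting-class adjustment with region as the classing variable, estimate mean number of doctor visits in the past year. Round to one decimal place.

Response rates by class: West 64/320 = 20%, Midwest 238/340 = 70%, Northeast 90/100 = 90%.
Inverse-response-rate weighting restores each class to its sampled count, so class totals weight by n_sampled:
  West: 320 × 3 = 960
  Midwest: 340 × 4.5 = 1530
  Northeast: 100 × 8.5 = 850
Adjusted estimate = 3340 / 760 = 4.39474 → 4.4.

4.4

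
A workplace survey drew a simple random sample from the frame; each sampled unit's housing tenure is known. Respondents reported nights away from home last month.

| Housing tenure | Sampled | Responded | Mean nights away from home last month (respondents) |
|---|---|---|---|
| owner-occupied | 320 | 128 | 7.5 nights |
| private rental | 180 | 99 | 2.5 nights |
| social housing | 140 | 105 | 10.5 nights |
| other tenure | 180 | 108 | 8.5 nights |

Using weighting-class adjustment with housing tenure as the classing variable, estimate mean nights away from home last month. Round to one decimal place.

7.1

Response rates by class: owner-occupied 128/320 = 40%, private rental 99/180 = 55%, social housing 105/140 = 75%, other tenure 108/180 = 60%.
Weighting each respondent by the inverse class response rate inflates each class back to its sampled size, so the class weight is n_sampled:
  owner-occupied: 320 × 7.5 = 2400
  private rental: 180 × 2.5 = 450
  social housing: 140 × 10.5 = 1470
  other tenure: 180 × 8.5 = 1530
Adjusted estimate = 5850 / 820 = 7.13415 → 7.1.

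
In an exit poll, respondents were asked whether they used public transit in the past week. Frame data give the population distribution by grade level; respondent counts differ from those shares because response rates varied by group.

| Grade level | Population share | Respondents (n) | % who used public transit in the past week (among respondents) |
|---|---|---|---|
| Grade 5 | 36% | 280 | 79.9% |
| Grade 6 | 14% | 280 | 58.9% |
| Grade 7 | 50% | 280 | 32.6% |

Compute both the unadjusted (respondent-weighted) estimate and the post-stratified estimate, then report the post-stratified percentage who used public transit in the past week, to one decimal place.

53.3%

Without adjustment, the pooled respondent share is:
  (280/840)×79.9 + (280/840)×58.9 + (280/840)×32.6 = 57.1333%
Post-stratified estimate weights by population shares:
  0.36×79.9 + 0.14×58.9 + 0.5×32.6 = 53.31%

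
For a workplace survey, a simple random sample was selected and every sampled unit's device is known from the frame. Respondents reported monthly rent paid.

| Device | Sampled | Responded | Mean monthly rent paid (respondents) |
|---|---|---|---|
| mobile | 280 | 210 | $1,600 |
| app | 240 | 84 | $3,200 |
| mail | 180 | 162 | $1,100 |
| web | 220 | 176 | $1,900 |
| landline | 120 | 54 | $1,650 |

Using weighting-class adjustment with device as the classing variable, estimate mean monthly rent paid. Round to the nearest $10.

$1,950

Response rates by class: mobile 210/280 = 75%, app 84/240 = 35%, mail 162/180 = 90%, web 176/220 = 80%, landline 54/120 = 45%.
Inverse-response-rate weighting restores each class to its sampled count, so class totals weight by n_sampled:
  mobile: 280 × 1600 = 448,000
  app: 240 × 3200 = 768,000
  mail: 180 × 1100 = 198,000
  web: 220 × 1900 = 418,000
  landline: 120 × 1650 = 198,000
Adjusted estimate = 2,030,000 / 1,040 = 1951.92 → $1,950.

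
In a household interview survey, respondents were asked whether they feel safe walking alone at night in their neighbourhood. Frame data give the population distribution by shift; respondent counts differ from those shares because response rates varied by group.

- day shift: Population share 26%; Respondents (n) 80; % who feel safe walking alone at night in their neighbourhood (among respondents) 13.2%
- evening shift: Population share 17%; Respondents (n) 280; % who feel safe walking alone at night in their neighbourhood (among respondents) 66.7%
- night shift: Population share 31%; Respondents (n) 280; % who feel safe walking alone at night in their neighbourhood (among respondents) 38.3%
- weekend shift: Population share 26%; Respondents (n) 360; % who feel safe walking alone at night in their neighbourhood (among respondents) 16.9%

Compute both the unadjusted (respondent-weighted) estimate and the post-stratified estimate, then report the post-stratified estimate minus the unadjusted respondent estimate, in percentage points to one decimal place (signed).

Naive respondent-only estimate (weights = respondent counts):
  (80/1000)×13.2 + (280/1000)×66.7 + (280/1000)×38.3 + (360/1000)×16.9 = 36.54%
Post-stratifying to population shares instead:
  0.26×13.2 + 0.17×66.7 + 0.31×38.3 + 0.26×16.9 = 31.038%
Difference = 31.038 − 36.54 = -5.502 pp.

-5.5 percentage points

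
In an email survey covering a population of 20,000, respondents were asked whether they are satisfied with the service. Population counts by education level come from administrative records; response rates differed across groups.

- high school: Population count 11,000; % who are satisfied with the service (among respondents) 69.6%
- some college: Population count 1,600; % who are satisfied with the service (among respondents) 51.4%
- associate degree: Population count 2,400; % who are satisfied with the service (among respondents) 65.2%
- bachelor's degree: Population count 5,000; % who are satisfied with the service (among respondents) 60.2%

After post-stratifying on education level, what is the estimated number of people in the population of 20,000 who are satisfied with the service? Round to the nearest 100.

Each cell contributes its population count × the respondent rate:
  high school: 11,000 × 69.6% = 7656
  some college: 1,600 × 51.4% = 822.4
  associate degree: 2,400 × 65.2% = 1564.8
  bachelor's degree: 5,000 × 60.2% = 3010
Estimated total = 13053.2 → 13,100.

13,100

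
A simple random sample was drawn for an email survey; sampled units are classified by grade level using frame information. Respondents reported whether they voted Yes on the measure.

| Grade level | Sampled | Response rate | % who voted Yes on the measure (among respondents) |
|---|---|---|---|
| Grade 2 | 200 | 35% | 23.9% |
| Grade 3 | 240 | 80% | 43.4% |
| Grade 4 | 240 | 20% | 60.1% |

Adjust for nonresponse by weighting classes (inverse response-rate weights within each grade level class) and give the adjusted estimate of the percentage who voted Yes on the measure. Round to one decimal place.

Inverse-response-rate weighting restores each class to its sampled count, so class totals weight by n_sampled:
  Grade 2: 200 × 23.9 = 4780
  Grade 3: 240 × 43.4 = 10,416
  Grade 4: 240 × 60.1 = 14,424
Adjusted estimate = 29,620 / 680 = 43.5588 → 43.6%.

43.6%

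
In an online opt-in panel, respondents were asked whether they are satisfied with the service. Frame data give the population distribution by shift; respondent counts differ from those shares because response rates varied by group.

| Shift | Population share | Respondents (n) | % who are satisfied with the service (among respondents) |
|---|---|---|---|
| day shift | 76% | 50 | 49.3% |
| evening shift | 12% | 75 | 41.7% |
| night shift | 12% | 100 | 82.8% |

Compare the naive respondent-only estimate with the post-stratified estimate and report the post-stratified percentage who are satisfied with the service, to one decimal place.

Unadjusted (pooled respondent) estimate weights by respondent counts:
  (50/225)×49.3 + (75/225)×41.7 + (100/225)×82.8 = 61.6556%
Reweighting by population shift shares:
  0.76×49.3 + 0.12×41.7 + 0.12×82.8 = 52.408%

52.4%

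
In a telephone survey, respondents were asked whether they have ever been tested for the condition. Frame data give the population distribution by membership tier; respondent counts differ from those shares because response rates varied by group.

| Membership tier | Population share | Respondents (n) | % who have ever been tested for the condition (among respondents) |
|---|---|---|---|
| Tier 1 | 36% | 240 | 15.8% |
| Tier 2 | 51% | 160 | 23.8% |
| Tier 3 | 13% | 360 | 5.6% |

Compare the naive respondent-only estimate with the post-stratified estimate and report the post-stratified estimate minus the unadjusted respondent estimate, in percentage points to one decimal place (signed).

+5.9 percentage points

Without adjustment, the pooled respondent share is:
  (240/760)×15.8 + (160/760)×23.8 + (360/760)×5.6 = 12.6526%
Post-stratified estimate weights by population shares:
  0.36×15.8 + 0.51×23.8 + 0.13×5.6 = 18.554%
Difference = 18.554 − 12.6526 = 5.9014 pp.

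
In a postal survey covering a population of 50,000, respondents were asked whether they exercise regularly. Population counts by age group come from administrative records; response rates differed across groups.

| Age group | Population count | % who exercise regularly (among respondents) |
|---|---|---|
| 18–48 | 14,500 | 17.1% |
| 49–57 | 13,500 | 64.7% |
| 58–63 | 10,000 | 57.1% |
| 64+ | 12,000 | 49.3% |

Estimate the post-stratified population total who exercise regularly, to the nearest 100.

Each cell contributes its population count × the respondent rate:
  18–48: 14,500 × 17.1% = 2479.5
  49–57: 13,500 × 64.7% = 8734.5
  58–63: 10,000 × 57.1% = 5710
  64+: 12,000 × 49.3% = 5916
Estimated total = 22,840 → 22,800.

22,800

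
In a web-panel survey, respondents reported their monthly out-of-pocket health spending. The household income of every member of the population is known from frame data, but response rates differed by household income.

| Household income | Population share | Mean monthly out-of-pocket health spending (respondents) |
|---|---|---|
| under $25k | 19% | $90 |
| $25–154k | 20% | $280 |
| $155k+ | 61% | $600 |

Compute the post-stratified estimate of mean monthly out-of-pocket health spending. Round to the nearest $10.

$440

Each cell contributes population-share × respondent value:
  under $25k: 0.19 × 90 = 17.1
  $25–154k: 0.2 × 280 = 56
  $155k+: 0.61 × 600 = 366
Post-stratified estimate = 439.1 → $440.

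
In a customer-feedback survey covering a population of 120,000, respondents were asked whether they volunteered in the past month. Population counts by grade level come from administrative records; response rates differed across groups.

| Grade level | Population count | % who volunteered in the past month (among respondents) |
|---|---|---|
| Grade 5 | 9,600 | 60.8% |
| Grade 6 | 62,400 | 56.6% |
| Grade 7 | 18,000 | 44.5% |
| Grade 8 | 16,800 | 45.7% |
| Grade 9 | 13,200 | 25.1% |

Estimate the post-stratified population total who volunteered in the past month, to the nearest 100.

Estimated count per cell = population count × respondent percentage:
  Grade 5: 9,600 × 60.8% = 5836.8
  Grade 6: 62,400 × 56.6% = 35318.4
  Grade 7: 18,000 × 44.5% = 8010
  Grade 8: 16,800 × 45.7% = 7677.6
  Grade 9: 13,200 × 25.1% = 3313.2
Estimated total = 60,156 → 60,200.

60,200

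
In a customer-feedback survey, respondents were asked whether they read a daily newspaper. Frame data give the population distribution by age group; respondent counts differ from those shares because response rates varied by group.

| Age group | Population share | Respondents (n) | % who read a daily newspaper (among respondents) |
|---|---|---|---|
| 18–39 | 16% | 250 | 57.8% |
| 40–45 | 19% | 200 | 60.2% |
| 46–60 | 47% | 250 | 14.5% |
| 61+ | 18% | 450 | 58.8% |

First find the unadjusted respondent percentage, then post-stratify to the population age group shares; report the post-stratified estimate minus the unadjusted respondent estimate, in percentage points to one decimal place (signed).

-11.1 percentage points

Naive respondent-only estimate (weights = respondent counts):
  (250/1150)×57.8 + (200/1150)×60.2 + (250/1150)×14.5 + (450/1150)×58.8 = 49.1957%
Post-stratified estimate weights by population shares:
  0.16×57.8 + 0.19×60.2 + 0.47×14.5 + 0.18×58.8 = 38.085%
Difference = 38.085 − 49.1957 = -11.1107 pp.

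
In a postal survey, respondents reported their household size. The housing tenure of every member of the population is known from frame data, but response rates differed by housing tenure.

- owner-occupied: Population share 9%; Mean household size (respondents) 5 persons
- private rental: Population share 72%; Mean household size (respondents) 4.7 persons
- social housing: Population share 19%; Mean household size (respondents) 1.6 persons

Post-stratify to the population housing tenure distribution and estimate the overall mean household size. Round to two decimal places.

Post-stratification weights by population share, not respondent share:
  owner-occupied: 0.09 × 5 = 0.45
  private rental: 0.72 × 4.7 = 3.384
  social housing: 0.19 × 1.6 = 0.304
Post-stratified estimate = 4.138 → 4.14.

4.14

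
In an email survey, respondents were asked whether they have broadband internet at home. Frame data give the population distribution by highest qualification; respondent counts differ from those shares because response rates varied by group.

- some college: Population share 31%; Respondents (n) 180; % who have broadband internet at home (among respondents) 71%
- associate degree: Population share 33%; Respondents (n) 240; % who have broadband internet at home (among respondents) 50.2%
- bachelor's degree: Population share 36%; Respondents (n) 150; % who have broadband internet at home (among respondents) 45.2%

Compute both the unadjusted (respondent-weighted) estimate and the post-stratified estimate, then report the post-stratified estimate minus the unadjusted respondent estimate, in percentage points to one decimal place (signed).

Without adjustment, the pooled respondent share is:
  (180/570)×71 + (240/570)×50.2 + (150/570)×45.2 = 55.4526%
Post-stratified estimate weights by population shares:
  0.31×71 + 0.33×50.2 + 0.36×45.2 = 54.848%
Difference = 54.848 − 55.4526 = -0.6046 pp.

-0.6 percentage points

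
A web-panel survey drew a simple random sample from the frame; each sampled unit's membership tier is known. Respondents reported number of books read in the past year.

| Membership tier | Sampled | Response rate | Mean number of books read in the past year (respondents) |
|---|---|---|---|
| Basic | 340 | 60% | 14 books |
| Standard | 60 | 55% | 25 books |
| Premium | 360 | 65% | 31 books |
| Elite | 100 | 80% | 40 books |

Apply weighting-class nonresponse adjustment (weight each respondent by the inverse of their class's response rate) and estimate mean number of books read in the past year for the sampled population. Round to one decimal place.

With weight = n_sampled/n_responded per class, the weighted class total is n_sampled:
  Basic: 340 × 14 = 4760
  Standard: 60 × 25 = 1500
  Premium: 360 × 31 = 11,160
  Elite: 100 × 40 = 4000
Adjusted estimate = 21,420 / 860 = 24.907 → 24.9.

24.9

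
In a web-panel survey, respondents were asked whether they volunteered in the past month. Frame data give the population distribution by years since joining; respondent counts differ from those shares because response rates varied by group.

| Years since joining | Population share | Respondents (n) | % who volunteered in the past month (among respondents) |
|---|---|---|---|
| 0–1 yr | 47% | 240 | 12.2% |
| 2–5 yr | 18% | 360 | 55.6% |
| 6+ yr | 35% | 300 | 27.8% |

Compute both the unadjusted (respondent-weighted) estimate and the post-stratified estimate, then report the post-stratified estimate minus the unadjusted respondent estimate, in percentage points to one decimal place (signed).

Without adjustment, the pooled respondent share is:
  (240/900)×12.2 + (360/900)×55.6 + (300/900)×27.8 = 34.76%
Post-stratified estimate weights by population shares:
  0.47×12.2 + 0.18×55.6 + 0.35×27.8 = 25.472%
Difference = 25.472 − 34.76 = -9.288 pp.

-9.3 percentage points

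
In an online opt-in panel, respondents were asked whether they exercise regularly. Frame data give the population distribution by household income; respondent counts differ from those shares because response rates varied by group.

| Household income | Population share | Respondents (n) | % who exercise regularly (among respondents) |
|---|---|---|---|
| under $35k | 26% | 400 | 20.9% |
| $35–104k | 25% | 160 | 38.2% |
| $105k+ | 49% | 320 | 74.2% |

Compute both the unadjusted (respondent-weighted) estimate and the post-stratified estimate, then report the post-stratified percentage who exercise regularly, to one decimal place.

Naive respondent-only estimate (weights = respondent counts):
  (400/880)×20.9 + (160/880)×38.2 + (320/880)×74.2 = 43.4273%
Post-stratifying to population shares instead:
  0.26×20.9 + 0.25×38.2 + 0.49×74.2 = 51.342%

51.3%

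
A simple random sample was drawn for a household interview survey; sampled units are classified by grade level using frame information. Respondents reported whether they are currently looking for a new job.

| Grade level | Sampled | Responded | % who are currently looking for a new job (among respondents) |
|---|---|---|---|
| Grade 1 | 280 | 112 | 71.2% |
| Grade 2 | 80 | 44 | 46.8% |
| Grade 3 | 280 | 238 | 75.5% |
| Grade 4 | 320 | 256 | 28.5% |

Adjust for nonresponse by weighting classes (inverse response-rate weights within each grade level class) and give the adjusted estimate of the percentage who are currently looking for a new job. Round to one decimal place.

Response rates by class: Grade 1 112/280 = 40%, Grade 2 44/80 = 55%, Grade 3 238/280 = 85%, Grade 4 256/320 = 80%.
Inverse-response-rate weighting restores each class to its sampled count, so class totals weight by n_sampled:
  Grade 1: 280 × 71.2 = 19,936
  Grade 2: 80 × 46.8 = 3744
  Grade 3: 280 × 75.5 = 21,140
  Grade 4: 320 × 28.5 = 9120
Adjusted estimate = 53,940 / 960 = 56.1875 → 56.2%.

56.2%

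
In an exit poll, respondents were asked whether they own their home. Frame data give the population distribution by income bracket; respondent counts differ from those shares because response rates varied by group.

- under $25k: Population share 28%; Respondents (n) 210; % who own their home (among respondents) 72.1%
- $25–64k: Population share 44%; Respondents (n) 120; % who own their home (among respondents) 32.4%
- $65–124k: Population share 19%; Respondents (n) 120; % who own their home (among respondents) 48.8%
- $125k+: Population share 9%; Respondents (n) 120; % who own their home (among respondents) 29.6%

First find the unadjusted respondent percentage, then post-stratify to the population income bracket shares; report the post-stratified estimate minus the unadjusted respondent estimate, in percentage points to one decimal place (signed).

Naive respondent-only estimate (weights = respondent counts):
  (210/570)×72.1 + (120/570)×32.4 + (120/570)×48.8 + (120/570)×29.6 = 49.8895%
Reweighting by population income bracket shares:
  0.28×72.1 + 0.44×32.4 + 0.19×48.8 + 0.09×29.6 = 46.38%
Difference = 46.38 − 49.8895 = -3.5095 pp.

-3.5 percentage points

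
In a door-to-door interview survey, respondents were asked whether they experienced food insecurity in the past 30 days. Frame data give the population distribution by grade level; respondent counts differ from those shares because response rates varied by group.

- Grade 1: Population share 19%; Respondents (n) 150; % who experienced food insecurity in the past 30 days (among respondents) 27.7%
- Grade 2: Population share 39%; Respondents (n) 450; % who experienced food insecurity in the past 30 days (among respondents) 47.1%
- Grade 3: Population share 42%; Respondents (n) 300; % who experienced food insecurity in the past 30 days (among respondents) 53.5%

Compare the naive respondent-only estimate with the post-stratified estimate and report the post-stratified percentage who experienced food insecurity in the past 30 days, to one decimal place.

Naive respondent-only estimate (weights = respondent counts):
  (150/900)×27.7 + (450/900)×47.1 + (300/900)×53.5 = 46%
Post-stratified estimate weights by population shares:
  0.19×27.7 + 0.39×47.1 + 0.42×53.5 = 46.102%

46.1%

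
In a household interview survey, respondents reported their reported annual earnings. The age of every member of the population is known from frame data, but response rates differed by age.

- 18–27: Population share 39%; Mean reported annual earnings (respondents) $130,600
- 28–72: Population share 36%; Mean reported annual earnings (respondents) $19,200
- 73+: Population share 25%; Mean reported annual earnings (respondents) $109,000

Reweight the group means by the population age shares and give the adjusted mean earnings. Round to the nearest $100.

Reweight to the known age distribution:
  18–27: 0.39 × 130,600 = 50,934
  28–72: 0.36 × 19,200 = 6912
  73+: 0.25 × 109,000 = 27,250
Post-stratified estimate = 85,096 → $85,100.

$85,100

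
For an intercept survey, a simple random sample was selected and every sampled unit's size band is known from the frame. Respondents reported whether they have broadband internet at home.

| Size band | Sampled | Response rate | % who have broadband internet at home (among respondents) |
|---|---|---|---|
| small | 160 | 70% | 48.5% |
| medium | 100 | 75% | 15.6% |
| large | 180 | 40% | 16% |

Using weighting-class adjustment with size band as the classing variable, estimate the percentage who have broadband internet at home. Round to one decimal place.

Each respondent's weight = sampled/responded in their class; summing within a class gives n_sampled, so:
  small: 160 × 48.5 = 7760
  medium: 100 × 15.6 = 1560
  large: 180 × 16 = 2880
Adjusted estimate = 12,200 / 440 = 27.7273 → 27.7%.

27.7%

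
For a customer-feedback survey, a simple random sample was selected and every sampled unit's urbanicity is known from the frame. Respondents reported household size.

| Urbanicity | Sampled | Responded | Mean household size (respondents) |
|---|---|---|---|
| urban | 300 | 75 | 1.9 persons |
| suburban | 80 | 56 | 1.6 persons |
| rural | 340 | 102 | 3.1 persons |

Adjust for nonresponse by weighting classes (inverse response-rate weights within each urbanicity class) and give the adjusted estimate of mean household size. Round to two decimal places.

2.43

Class response rates: urban 75/300 = 25%, suburban 56/80 = 70%, rural 102/340 = 30%.
Each respondent's weight = sampled/responded in their class; summing within a class gives n_sampled, so:
  urban: 300 × 1.9 = 570
  suburban: 80 × 1.6 = 128
  rural: 340 × 3.1 = 1054
Adjusted estimate = 1752 / 720 = 2.43333 → 2.43.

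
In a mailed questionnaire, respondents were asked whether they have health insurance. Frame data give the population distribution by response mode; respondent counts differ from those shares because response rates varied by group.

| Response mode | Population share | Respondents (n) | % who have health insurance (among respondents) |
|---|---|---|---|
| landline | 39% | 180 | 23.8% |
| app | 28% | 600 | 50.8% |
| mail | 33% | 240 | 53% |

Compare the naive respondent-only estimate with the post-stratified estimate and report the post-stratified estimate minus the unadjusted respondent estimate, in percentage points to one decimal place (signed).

-5.6 percentage points

Unadjusted (pooled respondent) estimate weights by respondent counts:
  (180/1020)×23.8 + (600/1020)×50.8 + (240/1020)×53 = 46.5529%
Post-stratifying to population shares instead:
  0.39×23.8 + 0.28×50.8 + 0.33×53 = 40.996%
Difference = 40.996 − 46.5529 = -5.5569 pp.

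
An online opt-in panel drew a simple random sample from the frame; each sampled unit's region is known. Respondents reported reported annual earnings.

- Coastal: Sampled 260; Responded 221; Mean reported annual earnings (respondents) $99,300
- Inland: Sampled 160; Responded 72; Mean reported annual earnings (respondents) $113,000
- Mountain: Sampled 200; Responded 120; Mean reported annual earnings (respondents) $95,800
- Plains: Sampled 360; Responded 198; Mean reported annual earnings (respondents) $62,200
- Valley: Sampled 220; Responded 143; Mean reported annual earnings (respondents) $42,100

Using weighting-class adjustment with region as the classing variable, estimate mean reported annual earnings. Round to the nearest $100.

$78,900

Class response rates: Coastal 221/260 = 85%, Inland 72/160 = 45%, Mountain 120/200 = 60%, Plains 198/360 = 55%, Valley 143/220 = 65%.
With weight = n_sampled/n_responded per class, the weighted class total is n_sampled:
  Coastal: 260 × 99,300 = 25,818,000
  Inland: 160 × 113,000 = 18,080,000
  Mountain: 200 × 95,800 = 19,160,000
  Plains: 360 × 62,200 = 22,392,000
  Valley: 220 × 42,100 = 9,262,000
Adjusted estimate = 94,712,000 / 1,200 = 78926.7 → $78,900.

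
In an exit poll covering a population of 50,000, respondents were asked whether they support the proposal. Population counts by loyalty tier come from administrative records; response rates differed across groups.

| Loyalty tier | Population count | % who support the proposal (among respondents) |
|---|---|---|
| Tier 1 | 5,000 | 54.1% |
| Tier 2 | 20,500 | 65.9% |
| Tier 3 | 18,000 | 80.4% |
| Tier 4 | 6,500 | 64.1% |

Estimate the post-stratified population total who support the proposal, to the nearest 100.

Each cell contributes its population count × the respondent rate:
  Tier 1: 5,000 × 54.1% = 2705
  Tier 2: 20,500 × 65.9% = 13509.5
  Tier 3: 18,000 × 80.4% = 14,472
  Tier 4: 6,500 × 64.1% = 4166.5
Estimated total = 34,853 → 34,900.

34,900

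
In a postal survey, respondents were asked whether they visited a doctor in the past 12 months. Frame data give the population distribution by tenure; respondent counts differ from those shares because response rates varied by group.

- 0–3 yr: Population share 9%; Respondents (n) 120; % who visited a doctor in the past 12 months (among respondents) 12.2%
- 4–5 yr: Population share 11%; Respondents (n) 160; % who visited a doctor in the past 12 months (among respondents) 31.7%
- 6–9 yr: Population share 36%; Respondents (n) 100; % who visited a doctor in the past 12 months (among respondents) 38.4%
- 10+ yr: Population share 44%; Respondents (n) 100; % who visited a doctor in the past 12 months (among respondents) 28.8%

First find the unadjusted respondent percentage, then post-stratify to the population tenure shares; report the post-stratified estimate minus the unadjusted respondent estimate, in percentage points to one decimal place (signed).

+3.5 percentage points

Naive respondent-only estimate (weights = respondent counts):
  (120/480)×12.2 + (160/480)×31.7 + (100/480)×38.4 + (100/480)×28.8 = 27.6167%
Reweighting by population tenure shares:
  0.09×12.2 + 0.11×31.7 + 0.36×38.4 + 0.44×28.8 = 31.081%
Difference = 31.081 − 27.6167 = 3.4643 pp.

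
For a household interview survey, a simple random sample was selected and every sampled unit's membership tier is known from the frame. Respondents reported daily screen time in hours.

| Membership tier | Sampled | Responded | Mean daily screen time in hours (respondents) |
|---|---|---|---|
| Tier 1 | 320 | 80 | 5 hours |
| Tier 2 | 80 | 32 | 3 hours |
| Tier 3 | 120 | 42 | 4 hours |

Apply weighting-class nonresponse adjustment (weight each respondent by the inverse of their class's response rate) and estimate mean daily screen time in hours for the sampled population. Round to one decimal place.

Class response rates: Tier 1 80/320 = 25%, Tier 2 32/80 = 40%, Tier 3 42/120 = 35%.
With weight = n_sampled/n_responded per class, the weighted class total is n_sampled:
  Tier 1: 320 × 5 = 1600
  Tier 2: 80 × 3 = 240
  Tier 3: 120 × 4 = 480
Adjusted estimate = 2320 / 520 = 4.46154 → 4.5.

4.5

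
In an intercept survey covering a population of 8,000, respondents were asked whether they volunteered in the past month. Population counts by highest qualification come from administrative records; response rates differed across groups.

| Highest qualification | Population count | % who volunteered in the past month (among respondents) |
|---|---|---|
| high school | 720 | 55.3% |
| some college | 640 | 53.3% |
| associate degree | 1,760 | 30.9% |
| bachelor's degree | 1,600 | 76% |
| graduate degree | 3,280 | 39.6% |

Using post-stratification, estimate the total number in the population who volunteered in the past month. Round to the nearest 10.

Estimated count per cell = population count × respondent percentage:
  high school: 720 × 55.3% = 398.16
  some college: 640 × 53.3% = 341.12
  associate degree: 1,760 × 30.9% = 543.84
  bachelor's degree: 1,600 × 76% = 1216
  graduate degree: 3,280 × 39.6% = 1298.88
Estimated total = 3798 → 3,800.

3,800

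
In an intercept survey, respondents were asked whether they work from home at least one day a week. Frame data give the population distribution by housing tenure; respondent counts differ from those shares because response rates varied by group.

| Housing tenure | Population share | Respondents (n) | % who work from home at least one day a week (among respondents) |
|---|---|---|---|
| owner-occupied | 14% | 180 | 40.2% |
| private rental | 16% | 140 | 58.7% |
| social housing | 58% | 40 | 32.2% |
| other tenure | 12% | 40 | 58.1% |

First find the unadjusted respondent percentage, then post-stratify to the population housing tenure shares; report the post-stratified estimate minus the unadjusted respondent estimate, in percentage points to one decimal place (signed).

-7.0 percentage points

Without adjustment, the pooled respondent share is:
  (180/400)×40.2 + (140/400)×58.7 + (40/400)×32.2 + (40/400)×58.1 = 47.665%
Reweighting by population housing tenure shares:
  0.14×40.2 + 0.16×58.7 + 0.58×32.2 + 0.12×58.1 = 40.668%
Difference = 40.668 − 47.665 = -6.997 pp.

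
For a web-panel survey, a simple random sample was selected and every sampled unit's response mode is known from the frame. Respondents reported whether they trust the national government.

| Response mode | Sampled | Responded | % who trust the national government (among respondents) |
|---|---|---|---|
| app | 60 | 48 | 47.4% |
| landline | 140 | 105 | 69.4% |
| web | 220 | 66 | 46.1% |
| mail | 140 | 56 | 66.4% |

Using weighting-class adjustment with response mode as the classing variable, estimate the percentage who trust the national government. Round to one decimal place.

Class response rates: app 48/60 = 80%, landline 105/140 = 75%, web 66/220 = 30%, mail 56/140 = 40%.
Inverse-response-rate weighting restores each class to its sampled count, so class totals weight by n_sampled:
  app: 60 × 47.4 = 2844
  landline: 140 × 69.4 = 9716
  web: 220 × 46.1 = 10,142
  mail: 140 × 66.4 = 9296
Adjusted estimate = 31,998 / 560 = 57.1393 → 57.1%.

57.1%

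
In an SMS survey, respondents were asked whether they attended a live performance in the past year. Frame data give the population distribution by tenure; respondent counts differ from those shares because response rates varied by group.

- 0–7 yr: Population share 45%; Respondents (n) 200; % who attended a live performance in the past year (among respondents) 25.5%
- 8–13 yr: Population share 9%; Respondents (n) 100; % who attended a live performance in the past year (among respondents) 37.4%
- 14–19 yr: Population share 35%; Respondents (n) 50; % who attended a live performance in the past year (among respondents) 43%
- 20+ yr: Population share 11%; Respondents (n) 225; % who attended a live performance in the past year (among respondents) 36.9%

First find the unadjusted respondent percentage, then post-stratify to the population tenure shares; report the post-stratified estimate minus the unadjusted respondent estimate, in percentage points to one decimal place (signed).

+0.4 percentage points

Naive respondent-only estimate (weights = respondent counts):
  (200/575)×25.5 + (100/575)×37.4 + (50/575)×43 + (225/575)×36.9 = 33.5522%
Post-stratified estimate weights by population shares:
  0.45×25.5 + 0.09×37.4 + 0.35×43 + 0.11×36.9 = 33.95%
Difference = 33.95 − 33.5522 = 0.3978 pp.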